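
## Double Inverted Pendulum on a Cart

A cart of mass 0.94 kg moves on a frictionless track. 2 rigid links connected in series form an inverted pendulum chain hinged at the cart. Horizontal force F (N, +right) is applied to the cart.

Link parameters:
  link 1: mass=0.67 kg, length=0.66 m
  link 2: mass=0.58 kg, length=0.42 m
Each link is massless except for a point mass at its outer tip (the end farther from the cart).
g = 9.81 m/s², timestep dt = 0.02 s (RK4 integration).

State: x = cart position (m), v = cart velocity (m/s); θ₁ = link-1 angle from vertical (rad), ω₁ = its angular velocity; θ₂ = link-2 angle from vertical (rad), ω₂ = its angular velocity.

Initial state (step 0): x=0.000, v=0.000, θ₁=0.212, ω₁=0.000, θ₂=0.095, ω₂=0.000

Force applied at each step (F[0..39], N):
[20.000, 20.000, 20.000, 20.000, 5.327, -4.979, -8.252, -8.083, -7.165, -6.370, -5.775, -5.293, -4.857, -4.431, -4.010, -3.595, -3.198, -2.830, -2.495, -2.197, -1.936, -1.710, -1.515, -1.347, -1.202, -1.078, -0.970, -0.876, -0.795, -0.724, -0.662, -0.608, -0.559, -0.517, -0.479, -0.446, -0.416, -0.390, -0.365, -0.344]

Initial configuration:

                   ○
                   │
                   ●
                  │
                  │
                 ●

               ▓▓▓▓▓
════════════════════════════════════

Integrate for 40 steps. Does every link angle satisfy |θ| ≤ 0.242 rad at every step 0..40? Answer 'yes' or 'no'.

Answer: yes

Derivation:
apply F[0]=+20.000 → step 1: x=0.004, v=0.353, θ₁=0.208, ω₁=-0.421, θ₂=0.094, ω₂=-0.135
apply F[1]=+20.000 → step 2: x=0.014, v=0.710, θ₁=0.195, ω₁=-0.855, θ₂=0.090, ω₂=-0.260
apply F[2]=+20.000 → step 3: x=0.032, v=1.076, θ₁=0.173, ω₁=-1.315, θ₂=0.083, ω₂=-0.365
apply F[3]=+20.000 → step 4: x=0.057, v=1.456, θ₁=0.142, ω₁=-1.813, θ₂=0.075, ω₂=-0.443
apply F[4]=+5.327 → step 5: x=0.087, v=1.543, θ₁=0.105, ω₁=-1.896, θ₂=0.066, ω₂=-0.480
apply F[5]=-4.979 → step 6: x=0.117, v=1.421, θ₁=0.069, ω₁=-1.681, θ₂=0.056, ω₂=-0.496
apply F[6]=-8.252 → step 7: x=0.143, v=1.234, θ₁=0.039, ω₁=-1.383, θ₂=0.046, ω₂=-0.498
apply F[7]=-8.083 → step 8: x=0.166, v=1.056, θ₁=0.014, ω₁=-1.109, θ₂=0.036, ω₂=-0.486
apply F[8]=-7.165 → step 9: x=0.186, v=0.903, θ₁=-0.006, ω₁=-0.882, θ₂=0.027, ω₂=-0.464
apply F[9]=-6.370 → step 10: x=0.203, v=0.771, θ₁=-0.022, ω₁=-0.695, θ₂=0.018, ω₂=-0.433
apply F[10]=-5.775 → step 11: x=0.217, v=0.655, θ₁=-0.034, ω₁=-0.539, θ₂=0.010, ω₂=-0.397
apply F[11]=-5.293 → step 12: x=0.229, v=0.553, θ₁=-0.043, ω₁=-0.407, θ₂=0.002, ω₂=-0.358
apply F[12]=-4.857 → step 13: x=0.239, v=0.462, θ₁=-0.050, ω₁=-0.295, θ₂=-0.005, ω₂=-0.318
apply F[13]=-4.431 → step 14: x=0.248, v=0.382, θ₁=-0.055, ω₁=-0.201, θ₂=-0.011, ω₂=-0.278
apply F[14]=-4.010 → step 15: x=0.254, v=0.312, θ₁=-0.059, ω₁=-0.124, θ₂=-0.016, ω₂=-0.239
apply F[15]=-3.595 → step 16: x=0.260, v=0.251, θ₁=-0.061, ω₁=-0.060, θ₂=-0.020, ω₂=-0.203
apply F[16]=-3.198 → step 17: x=0.265, v=0.199, θ₁=-0.061, ω₁=-0.010, θ₂=-0.024, ω₂=-0.168
apply F[17]=-2.830 → step 18: x=0.268, v=0.155, θ₁=-0.061, ω₁=0.029, θ₂=-0.027, ω₂=-0.137
apply F[18]=-2.495 → step 19: x=0.271, v=0.118, θ₁=-0.060, ω₁=0.059, θ₂=-0.029, ω₂=-0.109
apply F[19]=-2.197 → step 20: x=0.273, v=0.087, θ₁=-0.059, ω₁=0.081, θ₂=-0.031, ω₂=-0.083
apply F[20]=-1.936 → step 21: x=0.274, v=0.061, θ₁=-0.057, ω₁=0.096, θ₂=-0.033, ω₂=-0.061
apply F[21]=-1.710 → step 22: x=0.275, v=0.039, θ₁=-0.055, ω₁=0.107, θ₂=-0.034, ω₂=-0.041
apply F[22]=-1.515 → step 23: x=0.276, v=0.021, θ₁=-0.053, ω₁=0.113, θ₂=-0.034, ω₂=-0.024
apply F[23]=-1.347 → step 24: x=0.276, v=0.005, θ₁=-0.050, ω₁=0.116, θ₂=-0.035, ω₂=-0.009
apply F[24]=-1.202 → step 25: x=0.276, v=-0.007, θ₁=-0.048, ω₁=0.117, θ₂=-0.035, ω₂=0.004
apply F[25]=-1.078 → step 26: x=0.276, v=-0.018, θ₁=-0.046, ω₁=0.116, θ₂=-0.035, ω₂=0.014
apply F[26]=-0.970 → step 27: x=0.276, v=-0.027, θ₁=-0.044, ω₁=0.114, θ₂=-0.034, ω₂=0.023
apply F[27]=-0.876 → step 28: x=0.275, v=-0.034, θ₁=-0.041, ω₁=0.111, θ₂=-0.034, ω₂=0.031
apply F[28]=-0.795 → step 29: x=0.274, v=-0.041, θ₁=-0.039, ω₁=0.107, θ₂=-0.033, ω₂=0.037
apply F[29]=-0.724 → step 30: x=0.273, v=-0.046, θ₁=-0.037, ω₁=0.102, θ₂=-0.032, ω₂=0.041
apply F[30]=-0.662 → step 31: x=0.272, v=-0.051, θ₁=-0.035, ω₁=0.098, θ₂=-0.031, ω₂=0.045
apply F[31]=-0.608 → step 32: x=0.271, v=-0.055, θ₁=-0.033, ω₁=0.093, θ₂=-0.030, ω₂=0.048
apply F[32]=-0.559 → step 33: x=0.270, v=-0.059, θ₁=-0.031, ω₁=0.088, θ₂=-0.030, ω₂=0.049
apply F[33]=-0.517 → step 34: x=0.269, v=-0.062, θ₁=-0.030, ω₁=0.083, θ₂=-0.029, ω₂=0.051
apply F[34]=-0.479 → step 35: x=0.268, v=-0.064, θ₁=-0.028, ω₁=0.079, θ₂=-0.028, ω₂=0.051
apply F[35]=-0.446 → step 36: x=0.266, v=-0.067, θ₁=-0.026, ω₁=0.074, θ₂=-0.026, ω₂=0.051
apply F[36]=-0.416 → step 37: x=0.265, v=-0.069, θ₁=-0.025, ω₁=0.070, θ₂=-0.025, ω₂=0.051
apply F[37]=-0.390 → step 38: x=0.264, v=-0.071, θ₁=-0.024, ω₁=0.066, θ₂=-0.024, ω₂=0.051
apply F[38]=-0.365 → step 39: x=0.262, v=-0.073, θ₁=-0.022, ω₁=0.062, θ₂=-0.023, ω₂=0.050
apply F[39]=-0.344 → step 40: x=0.261, v=-0.074, θ₁=-0.021, ω₁=0.058, θ₂=-0.022, ω₂=0.049
Max |angle| over trajectory = 0.212 rad; bound = 0.242 → within bound.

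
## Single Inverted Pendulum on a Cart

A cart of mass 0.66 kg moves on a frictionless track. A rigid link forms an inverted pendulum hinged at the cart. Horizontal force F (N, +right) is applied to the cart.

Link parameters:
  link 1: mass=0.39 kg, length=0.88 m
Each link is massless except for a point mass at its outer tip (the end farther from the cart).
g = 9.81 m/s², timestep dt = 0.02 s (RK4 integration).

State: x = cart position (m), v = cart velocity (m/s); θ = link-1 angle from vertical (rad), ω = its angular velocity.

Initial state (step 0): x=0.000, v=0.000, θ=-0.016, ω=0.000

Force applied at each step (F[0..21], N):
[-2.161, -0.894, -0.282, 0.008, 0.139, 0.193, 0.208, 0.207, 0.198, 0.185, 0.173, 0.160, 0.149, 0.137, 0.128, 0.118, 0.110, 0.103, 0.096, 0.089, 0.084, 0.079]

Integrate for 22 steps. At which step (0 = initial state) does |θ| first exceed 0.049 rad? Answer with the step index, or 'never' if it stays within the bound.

Answer: never

Derivation:
apply F[0]=-2.161 → step 1: x=-0.001, v=-0.064, θ=-0.015, ω=0.069
apply F[1]=-0.894 → step 2: x=-0.002, v=-0.089, θ=-0.014, ω=0.094
apply F[2]=-0.282 → step 3: x=-0.004, v=-0.096, θ=-0.012, ω=0.100
apply F[3]=+0.008 → step 4: x=-0.006, v=-0.095, θ=-0.010, ω=0.096
apply F[4]=+0.139 → step 5: x=-0.008, v=-0.089, θ=-0.008, ω=0.088
apply F[5]=+0.193 → step 6: x=-0.009, v=-0.083, θ=-0.006, ω=0.078
apply F[6]=+0.208 → step 7: x=-0.011, v=-0.076, θ=-0.005, ω=0.069
apply F[7]=+0.207 → step 8: x=-0.013, v=-0.069, θ=-0.004, ω=0.061
apply F[8]=+0.198 → step 9: x=-0.014, v=-0.063, θ=-0.002, ω=0.053
apply F[9]=+0.185 → step 10: x=-0.015, v=-0.057, θ=-0.001, ω=0.046
apply F[10]=+0.173 → step 11: x=-0.016, v=-0.052, θ=-0.001, ω=0.039
apply F[11]=+0.160 → step 12: x=-0.017, v=-0.047, θ=0.000, ω=0.034
apply F[12]=+0.149 → step 13: x=-0.018, v=-0.042, θ=0.001, ω=0.029
apply F[13]=+0.137 → step 14: x=-0.019, v=-0.038, θ=0.001, ω=0.025
apply F[14]=+0.128 → step 15: x=-0.020, v=-0.034, θ=0.002, ω=0.021
apply F[15]=+0.118 → step 16: x=-0.020, v=-0.031, θ=0.002, ω=0.017
apply F[16]=+0.110 → step 17: x=-0.021, v=-0.028, θ=0.003, ω=0.014
apply F[17]=+0.103 → step 18: x=-0.021, v=-0.025, θ=0.003, ω=0.012
apply F[18]=+0.096 → step 19: x=-0.022, v=-0.023, θ=0.003, ω=0.010
apply F[19]=+0.089 → step 20: x=-0.022, v=-0.020, θ=0.003, ω=0.008
apply F[20]=+0.084 → step 21: x=-0.023, v=-0.018, θ=0.003, ω=0.006
apply F[21]=+0.079 → step 22: x=-0.023, v=-0.016, θ=0.003, ω=0.004
max |θ| = 0.016 ≤ 0.049 over all 23 states.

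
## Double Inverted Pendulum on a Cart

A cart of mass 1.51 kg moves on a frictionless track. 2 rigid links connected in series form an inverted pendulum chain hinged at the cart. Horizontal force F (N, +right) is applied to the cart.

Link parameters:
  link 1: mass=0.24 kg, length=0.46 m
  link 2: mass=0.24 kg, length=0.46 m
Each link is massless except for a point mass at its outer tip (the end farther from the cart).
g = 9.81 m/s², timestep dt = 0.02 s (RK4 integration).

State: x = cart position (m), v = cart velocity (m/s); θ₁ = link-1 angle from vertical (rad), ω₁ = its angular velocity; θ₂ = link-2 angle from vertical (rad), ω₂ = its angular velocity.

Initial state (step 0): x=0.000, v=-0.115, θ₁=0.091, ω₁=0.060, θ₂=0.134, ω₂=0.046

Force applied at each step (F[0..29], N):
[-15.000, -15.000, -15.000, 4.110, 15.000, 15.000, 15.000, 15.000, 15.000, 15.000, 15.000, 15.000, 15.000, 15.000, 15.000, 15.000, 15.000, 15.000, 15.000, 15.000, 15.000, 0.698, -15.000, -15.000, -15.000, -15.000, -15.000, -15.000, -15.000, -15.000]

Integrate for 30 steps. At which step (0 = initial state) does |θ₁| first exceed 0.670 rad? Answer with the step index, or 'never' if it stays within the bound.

Answer: never

Derivation:
apply F[0]=-15.000 → step 1: x=-0.004, v=-0.319, θ₁=0.097, ω₁=0.525, θ₂=0.135, ω₂=0.078
apply F[1]=-15.000 → step 2: x=-0.013, v=-0.523, θ₁=0.112, ω₁=0.999, θ₂=0.137, ω₂=0.101
apply F[2]=-15.000 → step 3: x=-0.025, v=-0.728, θ₁=0.137, ω₁=1.488, θ₂=0.139, ω₂=0.111
apply F[3]=+4.110 → step 4: x=-0.039, v=-0.682, θ₁=0.166, ω₁=1.459, θ₂=0.141, ω₂=0.102
apply F[4]=+15.000 → step 5: x=-0.051, v=-0.495, θ₁=0.192, ω₁=1.153, θ₂=0.143, ω₂=0.068
apply F[5]=+15.000 → step 6: x=-0.059, v=-0.311, θ₁=0.213, ω₁=0.874, θ₂=0.144, ω₂=0.011
apply F[6]=+15.000 → step 7: x=-0.064, v=-0.128, θ₁=0.228, ω₁=0.617, θ₂=0.143, ω₂=-0.064
apply F[7]=+15.000 → step 8: x=-0.064, v=0.054, θ₁=0.237, ω₁=0.375, θ₂=0.141, ω₂=-0.153
apply F[8]=+15.000 → step 9: x=-0.061, v=0.235, θ₁=0.243, ω₁=0.144, θ₂=0.137, ω₂=-0.254
apply F[9]=+15.000 → step 10: x=-0.055, v=0.416, θ₁=0.243, ω₁=-0.081, θ₂=0.131, ω₂=-0.364
apply F[10]=+15.000 → step 11: x=-0.045, v=0.598, θ₁=0.239, ω₁=-0.305, θ₂=0.123, ω₂=-0.478
apply F[11]=+15.000 → step 12: x=-0.031, v=0.779, θ₁=0.231, ω₁=-0.532, θ₂=0.112, ω₂=-0.594
apply F[12]=+15.000 → step 13: x=-0.014, v=0.962, θ₁=0.218, ω₁=-0.768, θ₂=0.099, ω₂=-0.709
apply F[13]=+15.000 → step 14: x=0.008, v=1.147, θ₁=0.200, ω₁=-1.017, θ₂=0.084, ω₂=-0.821
apply F[14]=+15.000 → step 15: x=0.032, v=1.333, θ₁=0.177, ω₁=-1.283, θ₂=0.066, ω₂=-0.924
apply F[15]=+15.000 → step 16: x=0.061, v=1.521, θ₁=0.149, ω₁=-1.573, θ₂=0.047, ω₂=-1.017
apply F[16]=+15.000 → step 17: x=0.093, v=1.712, θ₁=0.114, ω₁=-1.891, θ₂=0.026, ω₂=-1.094
apply F[17]=+15.000 → step 18: x=0.129, v=1.906, θ₁=0.073, ω₁=-2.242, θ₂=0.003, ω₂=-1.152
apply F[18]=+15.000 → step 19: x=0.169, v=2.102, θ₁=0.024, ω₁=-2.630, θ₂=-0.020, ω₂=-1.188
apply F[19]=+15.000 → step 20: x=0.213, v=2.301, θ₁=-0.033, ω₁=-3.057, θ₂=-0.044, ω₂=-1.203
apply F[20]=+15.000 → step 21: x=0.261, v=2.501, θ₁=-0.098, ω₁=-3.520, θ₂=-0.068, ω₂=-1.201
apply F[21]=+0.698 → step 22: x=0.312, v=2.513, θ₁=-0.170, ω₁=-3.610, θ₂=-0.092, ω₂=-1.185
apply F[22]=-15.000 → step 23: x=0.360, v=2.322, θ₁=-0.239, ω₁=-3.313, θ₂=-0.115, ω₂=-1.135
apply F[23]=-15.000 → step 24: x=0.405, v=2.135, θ₁=-0.303, ω₁=-3.076, θ₂=-0.137, ω₂=-1.049
apply F[24]=-15.000 → step 25: x=0.445, v=1.952, θ₁=-0.362, ω₁=-2.899, θ₂=-0.157, ω₂=-0.926
apply F[25]=-15.000 → step 26: x=0.483, v=1.773, θ₁=-0.419, ω₁=-2.778, θ₂=-0.174, ω₂=-0.766
apply F[26]=-15.000 → step 27: x=0.516, v=1.598, θ₁=-0.474, ω₁=-2.710, θ₂=-0.188, ω₂=-0.573
apply F[27]=-15.000 → step 28: x=0.547, v=1.426, θ₁=-0.528, ω₁=-2.693, θ₂=-0.197, ω₂=-0.347
apply F[28]=-15.000 → step 29: x=0.573, v=1.255, θ₁=-0.582, ω₁=-2.722, θ₂=-0.201, ω₂=-0.092
apply F[29]=-15.000 → step 30: x=0.597, v=1.086, θ₁=-0.637, ω₁=-2.792, θ₂=-0.200, ω₂=0.187
max |θ₁| = 0.637 ≤ 0.670 over all 31 states.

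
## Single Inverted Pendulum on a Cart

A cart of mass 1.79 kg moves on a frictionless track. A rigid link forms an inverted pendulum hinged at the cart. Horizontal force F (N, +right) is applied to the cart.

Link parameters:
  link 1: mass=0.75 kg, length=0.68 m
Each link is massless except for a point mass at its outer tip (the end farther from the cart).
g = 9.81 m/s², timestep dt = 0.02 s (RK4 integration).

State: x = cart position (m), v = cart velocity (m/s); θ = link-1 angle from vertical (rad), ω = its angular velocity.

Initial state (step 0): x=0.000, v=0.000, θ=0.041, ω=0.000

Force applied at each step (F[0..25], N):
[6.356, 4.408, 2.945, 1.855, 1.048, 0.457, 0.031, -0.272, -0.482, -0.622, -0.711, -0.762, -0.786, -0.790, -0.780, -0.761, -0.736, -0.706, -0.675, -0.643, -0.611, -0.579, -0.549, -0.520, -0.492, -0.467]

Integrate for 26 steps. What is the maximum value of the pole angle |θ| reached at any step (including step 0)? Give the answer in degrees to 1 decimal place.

Answer: 2.3°

Derivation:
apply F[0]=+6.356 → step 1: x=0.001, v=0.068, θ=0.040, ω=-0.088
apply F[1]=+4.408 → step 2: x=0.002, v=0.114, θ=0.038, ω=-0.144
apply F[2]=+2.945 → step 3: x=0.005, v=0.144, θ=0.035, ω=-0.177
apply F[3]=+1.855 → step 4: x=0.008, v=0.162, θ=0.031, ω=-0.195
apply F[4]=+1.048 → step 5: x=0.011, v=0.171, θ=0.027, ω=-0.200
apply F[5]=+0.457 → step 6: x=0.015, v=0.174, θ=0.023, ω=-0.197
apply F[6]=+0.031 → step 7: x=0.018, v=0.173, θ=0.019, ω=-0.189
apply F[7]=-0.272 → step 8: x=0.022, v=0.168, θ=0.015, ω=-0.178
apply F[8]=-0.482 → step 9: x=0.025, v=0.162, θ=0.012, ω=-0.164
apply F[9]=-0.622 → step 10: x=0.028, v=0.154, θ=0.009, ω=-0.150
apply F[10]=-0.711 → step 11: x=0.031, v=0.145, θ=0.006, ω=-0.135
apply F[11]=-0.762 → step 12: x=0.034, v=0.136, θ=0.004, ω=-0.120
apply F[12]=-0.786 → step 13: x=0.037, v=0.127, θ=0.001, ω=-0.107
apply F[13]=-0.790 → step 14: x=0.039, v=0.119, θ=-0.001, ω=-0.093
apply F[14]=-0.780 → step 15: x=0.041, v=0.110, θ=-0.003, ω=-0.081
apply F[15]=-0.761 → step 16: x=0.044, v=0.102, θ=-0.004, ω=-0.070
apply F[16]=-0.736 → step 17: x=0.045, v=0.094, θ=-0.005, ω=-0.060
apply F[17]=-0.706 → step 18: x=0.047, v=0.087, θ=-0.006, ω=-0.051
apply F[18]=-0.675 → step 19: x=0.049, v=0.080, θ=-0.007, ω=-0.043
apply F[19]=-0.643 → step 20: x=0.050, v=0.073, θ=-0.008, ω=-0.035
apply F[20]=-0.611 → step 21: x=0.052, v=0.067, θ=-0.009, ω=-0.029
apply F[21]=-0.579 → step 22: x=0.053, v=0.061, θ=-0.009, ω=-0.023
apply F[22]=-0.549 → step 23: x=0.054, v=0.056, θ=-0.010, ω=-0.018
apply F[23]=-0.520 → step 24: x=0.055, v=0.051, θ=-0.010, ω=-0.013
apply F[24]=-0.492 → step 25: x=0.056, v=0.046, θ=-0.010, ω=-0.009
apply F[25]=-0.467 → step 26: x=0.057, v=0.042, θ=-0.010, ω=-0.006
Max |angle| over trajectory = 0.041 rad = 2.3°.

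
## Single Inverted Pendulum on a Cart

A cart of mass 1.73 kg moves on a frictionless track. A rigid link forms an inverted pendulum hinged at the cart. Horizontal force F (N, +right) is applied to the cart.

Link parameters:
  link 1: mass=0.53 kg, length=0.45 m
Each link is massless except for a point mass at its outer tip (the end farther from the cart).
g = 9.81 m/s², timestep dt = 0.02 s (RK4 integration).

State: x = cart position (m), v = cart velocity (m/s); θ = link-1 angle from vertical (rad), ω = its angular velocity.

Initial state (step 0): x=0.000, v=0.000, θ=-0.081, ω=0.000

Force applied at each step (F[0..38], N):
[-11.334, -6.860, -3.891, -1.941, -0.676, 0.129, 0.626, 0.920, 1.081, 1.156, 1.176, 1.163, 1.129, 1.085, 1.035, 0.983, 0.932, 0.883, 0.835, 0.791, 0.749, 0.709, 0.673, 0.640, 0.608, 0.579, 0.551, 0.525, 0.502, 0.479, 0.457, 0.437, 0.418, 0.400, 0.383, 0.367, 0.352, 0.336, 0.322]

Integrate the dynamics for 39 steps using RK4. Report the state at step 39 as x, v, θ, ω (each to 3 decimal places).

apply F[0]=-11.334 → step 1: x=-0.001, v=-0.126, θ=-0.079, ω=0.244
apply F[1]=-6.860 → step 2: x=-0.005, v=-0.201, θ=-0.072, ω=0.377
apply F[2]=-3.891 → step 3: x=-0.009, v=-0.242, θ=-0.064, ω=0.437
apply F[3]=-1.941 → step 4: x=-0.014, v=-0.260, θ=-0.055, ω=0.453
apply F[4]=-0.676 → step 5: x=-0.019, v=-0.265, θ=-0.046, ω=0.442
apply F[5]=+0.129 → step 6: x=-0.024, v=-0.261, θ=-0.038, ω=0.414
apply F[6]=+0.626 → step 7: x=-0.030, v=-0.252, θ=-0.030, ω=0.379
apply F[7]=+0.920 → step 8: x=-0.035, v=-0.240, θ=-0.023, ω=0.341
apply F[8]=+1.081 → step 9: x=-0.039, v=-0.226, θ=-0.016, ω=0.302
apply F[9]=+1.156 → step 10: x=-0.044, v=-0.212, θ=-0.011, ω=0.264
apply F[10]=+1.176 → step 11: x=-0.048, v=-0.198, θ=-0.006, ω=0.230
apply F[11]=+1.163 → step 12: x=-0.051, v=-0.184, θ=-0.001, ω=0.198
apply F[12]=+1.129 → step 13: x=-0.055, v=-0.171, θ=0.002, ω=0.169
apply F[13]=+1.085 → step 14: x=-0.058, v=-0.159, θ=0.005, ω=0.143
apply F[14]=+1.035 → step 15: x=-0.061, v=-0.147, θ=0.008, ω=0.121
apply F[15]=+0.983 → step 16: x=-0.064, v=-0.136, θ=0.010, ω=0.101
apply F[16]=+0.932 → step 17: x=-0.067, v=-0.126, θ=0.012, ω=0.083
apply F[17]=+0.883 → step 18: x=-0.069, v=-0.117, θ=0.014, ω=0.068
apply F[18]=+0.835 → step 19: x=-0.072, v=-0.108, θ=0.015, ω=0.054
apply F[19]=+0.791 → step 20: x=-0.074, v=-0.100, θ=0.016, ω=0.043
apply F[20]=+0.749 → step 21: x=-0.076, v=-0.092, θ=0.016, ω=0.032
apply F[21]=+0.709 → step 22: x=-0.077, v=-0.085, θ=0.017, ω=0.024
apply F[22]=+0.673 → step 23: x=-0.079, v=-0.078, θ=0.017, ω=0.016
apply F[23]=+0.640 → step 24: x=-0.080, v=-0.072, θ=0.018, ω=0.010
apply F[24]=+0.608 → step 25: x=-0.082, v=-0.066, θ=0.018, ω=0.004
apply F[25]=+0.579 → step 26: x=-0.083, v=-0.060, θ=0.018, ω=-0.000
apply F[26]=+0.551 → step 27: x=-0.084, v=-0.055, θ=0.018, ω=-0.004
apply F[27]=+0.525 → step 28: x=-0.085, v=-0.050, θ=0.018, ω=-0.008
apply F[28]=+0.502 → step 29: x=-0.086, v=-0.045, θ=0.018, ω=-0.010
apply F[29]=+0.479 → step 30: x=-0.087, v=-0.041, θ=0.017, ω=-0.013
apply F[30]=+0.457 → step 31: x=-0.088, v=-0.037, θ=0.017, ω=-0.015
apply F[31]=+0.437 → step 32: x=-0.089, v=-0.033, θ=0.017, ω=-0.016
apply F[32]=+0.418 → step 33: x=-0.089, v=-0.029, θ=0.016, ω=-0.018
apply F[33]=+0.400 → step 34: x=-0.090, v=-0.025, θ=0.016, ω=-0.019
apply F[34]=+0.383 → step 35: x=-0.090, v=-0.022, θ=0.016, ω=-0.020
apply F[35]=+0.367 → step 36: x=-0.091, v=-0.018, θ=0.015, ω=-0.020
apply F[36]=+0.352 → step 37: x=-0.091, v=-0.015, θ=0.015, ω=-0.021
apply F[37]=+0.336 → step 38: x=-0.091, v=-0.012, θ=0.014, ω=-0.021
apply F[38]=+0.322 → step 39: x=-0.091, v=-0.009, θ=0.014, ω=-0.021

Answer: x=-0.091, v=-0.009, θ=0.014, ω=-0.021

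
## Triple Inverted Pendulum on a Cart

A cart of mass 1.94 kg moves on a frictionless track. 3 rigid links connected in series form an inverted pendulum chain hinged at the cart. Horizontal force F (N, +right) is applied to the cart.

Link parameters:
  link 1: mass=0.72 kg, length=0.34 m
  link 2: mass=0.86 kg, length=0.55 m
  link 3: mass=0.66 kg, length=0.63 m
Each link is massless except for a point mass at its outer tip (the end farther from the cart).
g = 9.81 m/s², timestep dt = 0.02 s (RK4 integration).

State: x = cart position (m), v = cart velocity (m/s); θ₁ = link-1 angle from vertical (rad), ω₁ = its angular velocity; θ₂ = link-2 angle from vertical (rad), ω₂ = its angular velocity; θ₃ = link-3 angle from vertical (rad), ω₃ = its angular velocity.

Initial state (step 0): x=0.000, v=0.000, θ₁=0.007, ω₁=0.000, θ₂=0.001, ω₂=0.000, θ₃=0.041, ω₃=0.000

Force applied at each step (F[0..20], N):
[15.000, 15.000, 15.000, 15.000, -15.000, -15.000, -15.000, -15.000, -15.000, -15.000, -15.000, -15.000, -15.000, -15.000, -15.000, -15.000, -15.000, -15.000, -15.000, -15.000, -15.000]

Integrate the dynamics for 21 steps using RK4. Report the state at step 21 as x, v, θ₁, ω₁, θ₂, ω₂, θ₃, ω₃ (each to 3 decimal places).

apply F[0]=+15.000 → step 1: x=0.002, v=0.153, θ₁=0.003, ω₁=-0.442, θ₂=0.001, ω₂=-0.016, θ₃=0.041, ω₃=0.022
apply F[1]=+15.000 → step 2: x=0.006, v=0.309, θ₁=-0.011, ω₁=-0.906, θ₂=0.000, ω₂=-0.023, θ₃=0.042, ω₃=0.044
apply F[2]=+15.000 → step 3: x=0.014, v=0.468, θ₁=-0.034, ω₁=-1.411, θ₂=0.000, ω₂=-0.011, θ₃=0.043, ω₃=0.066
apply F[3]=+15.000 → step 4: x=0.025, v=0.632, θ₁=-0.068, ω₁=-1.973, θ₂=0.000, ω₂=0.026, θ₃=0.045, ω₃=0.086
apply F[4]=-15.000 → step 5: x=0.036, v=0.496, θ₁=-0.104, ω₁=-1.720, θ₂=0.001, ω₂=0.103, θ₃=0.046, ω₃=0.109
apply F[5]=-15.000 → step 6: x=0.045, v=0.367, θ₁=-0.137, ω₁=-1.555, θ₂=0.005, ω₂=0.222, θ₃=0.049, ω₃=0.132
apply F[6]=-15.000 → step 7: x=0.051, v=0.245, θ₁=-0.167, ω₁=-1.469, θ₂=0.010, ω₂=0.378, θ₃=0.052, ω₃=0.154
apply F[7]=-15.000 → step 8: x=0.055, v=0.128, θ₁=-0.196, ω₁=-1.452, θ₂=0.020, ω₂=0.570, θ₃=0.055, ω₃=0.173
apply F[8]=-15.000 → step 9: x=0.056, v=0.016, θ₁=-0.226, ω₁=-1.498, θ₂=0.034, ω₂=0.797, θ₃=0.059, ω₃=0.188
apply F[9]=-15.000 → step 10: x=0.055, v=-0.093, θ₁=-0.257, ω₁=-1.597, θ₂=0.052, ω₂=1.056, θ₃=0.062, ω₃=0.196
apply F[10]=-15.000 → step 11: x=0.052, v=-0.200, θ₁=-0.290, ω₁=-1.735, θ₂=0.076, ω₂=1.342, θ₃=0.066, ω₃=0.196
apply F[11]=-15.000 → step 12: x=0.047, v=-0.306, θ₁=-0.326, ω₁=-1.897, θ₂=0.106, ω₂=1.647, θ₃=0.070, ω₃=0.189
apply F[12]=-15.000 → step 13: x=0.040, v=-0.414, θ₁=-0.366, ω₁=-2.063, θ₂=0.142, ω₂=1.961, θ₃=0.074, ω₃=0.176
apply F[13]=-15.000 → step 14: x=0.031, v=-0.523, θ₁=-0.409, ω₁=-2.215, θ₂=0.184, ω₂=2.275, θ₃=0.077, ω₃=0.158
apply F[14]=-15.000 → step 15: x=0.019, v=-0.635, θ₁=-0.454, ω₁=-2.340, θ₂=0.233, ω₂=2.580, θ₃=0.080, ω₃=0.141
apply F[15]=-15.000 → step 16: x=0.005, v=-0.750, θ₁=-0.502, ω₁=-2.426, θ₂=0.287, ω₂=2.873, θ₃=0.083, ω₃=0.126
apply F[16]=-15.000 → step 17: x=-0.011, v=-0.867, θ₁=-0.551, ω₁=-2.470, θ₂=0.348, ω₂=3.152, θ₃=0.085, ω₃=0.119
apply F[17]=-15.000 → step 18: x=-0.029, v=-0.985, θ₁=-0.600, ω₁=-2.471, θ₂=0.413, ω₂=3.420, θ₃=0.088, ω₃=0.123
apply F[18]=-15.000 → step 19: x=-0.050, v=-1.103, θ₁=-0.649, ω₁=-2.428, θ₂=0.484, ω₂=3.682, θ₃=0.090, ω₃=0.141
apply F[19]=-15.000 → step 20: x=-0.073, v=-1.219, θ₁=-0.697, ω₁=-2.341, θ₂=0.561, ω₂=3.942, θ₃=0.094, ω₃=0.177
apply F[20]=-15.000 → step 21: x=-0.099, v=-1.334, θ₁=-0.743, ω₁=-2.210, θ₂=0.642, ω₂=4.207, θ₃=0.098, ω₃=0.236

Answer: x=-0.099, v=-1.334, θ₁=-0.743, ω₁=-2.210, θ₂=0.642, ω₂=4.207, θ₃=0.098, ω₃=0.236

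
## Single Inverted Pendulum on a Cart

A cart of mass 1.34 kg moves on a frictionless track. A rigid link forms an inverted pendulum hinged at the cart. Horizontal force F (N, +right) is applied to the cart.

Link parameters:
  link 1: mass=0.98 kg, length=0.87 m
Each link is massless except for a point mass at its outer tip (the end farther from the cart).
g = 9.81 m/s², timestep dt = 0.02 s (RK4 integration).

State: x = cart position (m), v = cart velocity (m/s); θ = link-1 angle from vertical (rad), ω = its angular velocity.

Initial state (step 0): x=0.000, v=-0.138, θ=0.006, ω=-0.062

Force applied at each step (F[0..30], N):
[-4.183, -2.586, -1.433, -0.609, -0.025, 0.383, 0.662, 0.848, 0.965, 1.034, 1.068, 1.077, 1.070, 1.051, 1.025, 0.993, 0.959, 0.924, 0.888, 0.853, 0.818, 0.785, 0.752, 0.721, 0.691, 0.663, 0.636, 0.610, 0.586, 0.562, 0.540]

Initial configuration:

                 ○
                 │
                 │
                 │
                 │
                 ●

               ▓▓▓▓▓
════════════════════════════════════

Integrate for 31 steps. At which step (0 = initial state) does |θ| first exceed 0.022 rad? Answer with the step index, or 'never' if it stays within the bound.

apply F[0]=-4.183 → step 1: x=-0.003, v=-0.201, θ=0.005, ω=0.012
apply F[1]=-2.586 → step 2: x=-0.008, v=-0.241, θ=0.006, ω=0.059
apply F[2]=-1.433 → step 3: x=-0.013, v=-0.263, θ=0.008, ω=0.086
apply F[3]=-0.609 → step 4: x=-0.018, v=-0.273, θ=0.010, ω=0.100
apply F[4]=-0.025 → step 5: x=-0.024, v=-0.275, θ=0.012, ω=0.104
apply F[5]=+0.383 → step 6: x=-0.029, v=-0.271, θ=0.014, ω=0.102
apply F[6]=+0.662 → step 7: x=-0.035, v=-0.264, θ=0.016, ω=0.097
apply F[7]=+0.848 → step 8: x=-0.040, v=-0.253, θ=0.017, ω=0.089
apply F[8]=+0.965 → step 9: x=-0.045, v=-0.241, θ=0.019, ω=0.079
apply F[9]=+1.034 → step 10: x=-0.049, v=-0.229, θ=0.021, ω=0.069
apply F[10]=+1.068 → step 11: x=-0.054, v=-0.216, θ=0.022, ω=0.059
apply F[11]=+1.077 → step 12: x=-0.058, v=-0.203, θ=0.023, ω=0.050
apply F[12]=+1.070 → step 13: x=-0.062, v=-0.191, θ=0.024, ω=0.040
apply F[13]=+1.051 → step 14: x=-0.066, v=-0.178, θ=0.025, ω=0.032
apply F[14]=+1.025 → step 15: x=-0.069, v=-0.167, θ=0.025, ω=0.024
apply F[15]=+0.993 → step 16: x=-0.072, v=-0.155, θ=0.026, ω=0.017
apply F[16]=+0.959 → step 17: x=-0.075, v=-0.145, θ=0.026, ω=0.011
apply F[17]=+0.924 → step 18: x=-0.078, v=-0.135, θ=0.026, ω=0.005
apply F[18]=+0.888 → step 19: x=-0.081, v=-0.125, θ=0.026, ω=-0.000
apply F[19]=+0.853 → step 20: x=-0.083, v=-0.116, θ=0.026, ω=-0.005
apply F[20]=+0.818 → step 21: x=-0.085, v=-0.108, θ=0.026, ω=-0.009
apply F[21]=+0.785 → step 22: x=-0.087, v=-0.100, θ=0.026, ω=-0.012
apply F[22]=+0.752 → step 23: x=-0.089, v=-0.092, θ=0.025, ω=-0.015
apply F[23]=+0.721 → step 24: x=-0.091, v=-0.085, θ=0.025, ω=-0.017
apply F[24]=+0.691 → step 25: x=-0.093, v=-0.078, θ=0.025, ω=-0.020
apply F[25]=+0.663 → step 26: x=-0.094, v=-0.072, θ=0.024, ω=-0.021
apply F[26]=+0.636 → step 27: x=-0.096, v=-0.066, θ=0.024, ω=-0.023
apply F[27]=+0.610 → step 28: x=-0.097, v=-0.060, θ=0.023, ω=-0.024
apply F[28]=+0.586 → step 29: x=-0.098, v=-0.055, θ=0.023, ω=-0.025
apply F[29]=+0.562 → step 30: x=-0.099, v=-0.050, θ=0.022, ω=-0.026
apply F[30]=+0.540 → step 31: x=-0.100, v=-0.045, θ=0.022, ω=-0.026
|θ| = 0.023 > 0.022 first at step 12.

Answer: 12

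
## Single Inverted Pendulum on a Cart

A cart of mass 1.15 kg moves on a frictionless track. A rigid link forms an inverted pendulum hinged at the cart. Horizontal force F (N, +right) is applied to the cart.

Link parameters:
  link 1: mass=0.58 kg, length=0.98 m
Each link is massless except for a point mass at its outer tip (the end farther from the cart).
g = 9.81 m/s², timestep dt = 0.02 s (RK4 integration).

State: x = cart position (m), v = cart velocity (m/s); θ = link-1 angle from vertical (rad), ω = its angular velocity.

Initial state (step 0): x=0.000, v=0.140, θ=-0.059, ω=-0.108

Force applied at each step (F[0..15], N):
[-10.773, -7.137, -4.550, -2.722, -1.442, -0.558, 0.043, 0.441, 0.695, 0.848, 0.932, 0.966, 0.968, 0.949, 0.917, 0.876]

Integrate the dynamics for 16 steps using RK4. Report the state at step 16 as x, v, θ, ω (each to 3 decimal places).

Answer: x=-0.069, v=-0.155, θ=0.002, ω=0.102

Derivation:
apply F[0]=-10.773 → step 1: x=0.001, v=-0.041, θ=-0.059, ω=0.065
apply F[1]=-7.137 → step 2: x=-0.001, v=-0.159, θ=-0.057, ω=0.173
apply F[2]=-4.550 → step 3: x=-0.005, v=-0.233, θ=-0.053, ω=0.237
apply F[3]=-2.722 → step 4: x=-0.010, v=-0.275, θ=-0.048, ω=0.270
apply F[4]=-1.442 → step 5: x=-0.016, v=-0.296, θ=-0.042, ω=0.282
apply F[5]=-0.558 → step 6: x=-0.022, v=-0.302, θ=-0.037, ω=0.280
apply F[6]=+0.043 → step 7: x=-0.028, v=-0.298, θ=-0.031, ω=0.269
apply F[7]=+0.441 → step 8: x=-0.034, v=-0.287, θ=-0.026, ω=0.253
apply F[8]=+0.695 → step 9: x=-0.039, v=-0.273, θ=-0.021, ω=0.234
apply F[9]=+0.848 → step 10: x=-0.044, v=-0.256, θ=-0.017, ω=0.213
apply F[10]=+0.932 → step 11: x=-0.049, v=-0.238, θ=-0.013, ω=0.192
apply F[11]=+0.966 → step 12: x=-0.054, v=-0.221, θ=-0.009, ω=0.171
apply F[12]=+0.968 → step 13: x=-0.058, v=-0.203, θ=-0.006, ω=0.152
apply F[13]=+0.949 → step 14: x=-0.062, v=-0.186, θ=-0.003, ω=0.134
apply F[14]=+0.917 → step 15: x=-0.066, v=-0.170, θ=-0.000, ω=0.117
apply F[15]=+0.876 → step 16: x=-0.069, v=-0.155, θ=0.002, ω=0.102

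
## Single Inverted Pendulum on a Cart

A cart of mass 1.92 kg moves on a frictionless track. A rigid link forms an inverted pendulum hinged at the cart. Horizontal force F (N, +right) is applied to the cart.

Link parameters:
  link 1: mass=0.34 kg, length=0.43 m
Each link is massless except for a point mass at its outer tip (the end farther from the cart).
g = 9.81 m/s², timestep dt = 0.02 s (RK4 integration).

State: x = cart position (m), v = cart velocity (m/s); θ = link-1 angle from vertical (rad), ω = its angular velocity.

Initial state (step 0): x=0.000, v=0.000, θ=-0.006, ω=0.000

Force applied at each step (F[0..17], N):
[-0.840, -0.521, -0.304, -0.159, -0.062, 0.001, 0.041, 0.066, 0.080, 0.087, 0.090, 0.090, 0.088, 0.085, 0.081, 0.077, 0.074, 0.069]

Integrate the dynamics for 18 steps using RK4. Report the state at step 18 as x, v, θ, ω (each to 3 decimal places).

Answer: x=-0.005, v=-0.009, θ=0.001, ω=0.005

Derivation:
apply F[0]=-0.840 → step 1: x=-0.000, v=-0.009, θ=-0.006, ω=0.017
apply F[1]=-0.521 → step 2: x=-0.000, v=-0.014, θ=-0.005, ω=0.027
apply F[2]=-0.304 → step 3: x=-0.001, v=-0.017, θ=-0.005, ω=0.031
apply F[3]=-0.159 → step 4: x=-0.001, v=-0.018, θ=-0.004, ω=0.033
apply F[4]=-0.062 → step 5: x=-0.001, v=-0.019, θ=-0.004, ω=0.032
apply F[5]=+0.001 → step 6: x=-0.002, v=-0.019, θ=-0.003, ω=0.031
apply F[6]=+0.041 → step 7: x=-0.002, v=-0.018, θ=-0.002, ω=0.028
apply F[7]=+0.066 → step 8: x=-0.002, v=-0.017, θ=-0.002, ω=0.025
apply F[8]=+0.080 → step 9: x=-0.003, v=-0.016, θ=-0.001, ω=0.023
apply F[9]=+0.087 → step 10: x=-0.003, v=-0.016, θ=-0.001, ω=0.020
apply F[10]=+0.090 → step 11: x=-0.003, v=-0.015, θ=-0.000, ω=0.017
apply F[11]=+0.090 → step 12: x=-0.004, v=-0.014, θ=-0.000, ω=0.015
apply F[12]=+0.088 → step 13: x=-0.004, v=-0.013, θ=0.000, ω=0.013
apply F[13]=+0.085 → step 14: x=-0.004, v=-0.012, θ=0.000, ω=0.011
apply F[14]=+0.081 → step 15: x=-0.004, v=-0.011, θ=0.001, ω=0.009
apply F[15]=+0.077 → step 16: x=-0.005, v=-0.010, θ=0.001, ω=0.008
apply F[16]=+0.074 → step 17: x=-0.005, v=-0.009, θ=0.001, ω=0.006
apply F[17]=+0.069 → step 18: x=-0.005, v=-0.009, θ=0.001, ω=0.005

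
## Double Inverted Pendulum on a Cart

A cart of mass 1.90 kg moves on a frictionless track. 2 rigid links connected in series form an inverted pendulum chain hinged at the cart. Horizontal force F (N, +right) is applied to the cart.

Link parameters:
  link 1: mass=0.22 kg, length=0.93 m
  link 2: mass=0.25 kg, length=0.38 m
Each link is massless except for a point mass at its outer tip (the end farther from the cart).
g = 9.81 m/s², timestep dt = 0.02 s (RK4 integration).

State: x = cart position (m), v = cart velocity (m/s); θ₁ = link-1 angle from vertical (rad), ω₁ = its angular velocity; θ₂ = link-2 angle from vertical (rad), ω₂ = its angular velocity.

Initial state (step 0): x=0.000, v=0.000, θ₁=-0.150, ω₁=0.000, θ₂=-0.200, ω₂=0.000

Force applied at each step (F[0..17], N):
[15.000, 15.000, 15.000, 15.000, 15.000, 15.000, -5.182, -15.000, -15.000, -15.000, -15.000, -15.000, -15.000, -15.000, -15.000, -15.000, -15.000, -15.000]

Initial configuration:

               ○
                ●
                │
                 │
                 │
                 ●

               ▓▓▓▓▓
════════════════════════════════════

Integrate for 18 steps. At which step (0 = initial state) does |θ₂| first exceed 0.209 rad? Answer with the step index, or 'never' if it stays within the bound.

apply F[0]=+15.000 → step 1: x=0.002, v=0.164, θ₁=-0.152, ω₁=-0.196, θ₂=-0.200, ω₂=-0.047
apply F[1]=+15.000 → step 2: x=0.007, v=0.328, θ₁=-0.158, ω₁=-0.394, θ₂=-0.202, ω₂=-0.090
apply F[2]=+15.000 → step 3: x=0.015, v=0.493, θ₁=-0.168, ω₁=-0.594, θ₂=-0.204, ω₂=-0.127
apply F[3]=+15.000 → step 4: x=0.026, v=0.657, θ₁=-0.182, ω₁=-0.799, θ₂=-0.207, ω₂=-0.154
apply F[4]=+15.000 → step 5: x=0.041, v=0.822, θ₁=-0.200, ω₁=-1.010, θ₂=-0.210, ω₂=-0.169
apply F[5]=+15.000 → step 6: x=0.059, v=0.987, θ₁=-0.222, ω₁=-1.227, θ₂=-0.214, ω₂=-0.171
apply F[6]=-5.182 → step 7: x=0.078, v=0.942, θ₁=-0.247, ω₁=-1.233, θ₂=-0.217, ω₂=-0.152
apply F[7]=-15.000 → step 8: x=0.096, v=0.797, θ₁=-0.270, ω₁=-1.146, θ₂=-0.219, ω₂=-0.106
apply F[8]=-15.000 → step 9: x=0.110, v=0.653, θ₁=-0.293, ω₁=-1.071, θ₂=-0.221, ω₂=-0.036
apply F[9]=-15.000 → step 10: x=0.122, v=0.511, θ₁=-0.313, ω₁=-1.009, θ₂=-0.221, ω₂=0.060
apply F[10]=-15.000 → step 11: x=0.131, v=0.369, θ₁=-0.333, ω₁=-0.958, θ₂=-0.218, ω₂=0.182
apply F[11]=-15.000 → step 12: x=0.137, v=0.229, θ₁=-0.352, ω₁=-0.919, θ₂=-0.213, ω₂=0.332
apply F[12]=-15.000 → step 13: x=0.140, v=0.090, θ₁=-0.370, ω₁=-0.892, θ₂=-0.205, ω₂=0.511
apply F[13]=-15.000 → step 14: x=0.140, v=-0.049, θ₁=-0.388, ω₁=-0.876, θ₂=-0.193, ω₂=0.722
apply F[14]=-15.000 → step 15: x=0.138, v=-0.187, θ₁=-0.405, ω₁=-0.872, θ₂=-0.176, ω₂=0.967
apply F[15]=-15.000 → step 16: x=0.133, v=-0.325, θ₁=-0.422, ω₁=-0.878, θ₂=-0.154, ω₂=1.246
apply F[16]=-15.000 → step 17: x=0.125, v=-0.463, θ₁=-0.440, ω₁=-0.895, θ₂=-0.126, ω₂=1.561
apply F[17]=-15.000 → step 18: x=0.114, v=-0.601, θ₁=-0.458, ω₁=-0.920, θ₂=-0.091, ω₂=1.910
|θ₂| = 0.210 > 0.209 first at step 5.

Answer: 5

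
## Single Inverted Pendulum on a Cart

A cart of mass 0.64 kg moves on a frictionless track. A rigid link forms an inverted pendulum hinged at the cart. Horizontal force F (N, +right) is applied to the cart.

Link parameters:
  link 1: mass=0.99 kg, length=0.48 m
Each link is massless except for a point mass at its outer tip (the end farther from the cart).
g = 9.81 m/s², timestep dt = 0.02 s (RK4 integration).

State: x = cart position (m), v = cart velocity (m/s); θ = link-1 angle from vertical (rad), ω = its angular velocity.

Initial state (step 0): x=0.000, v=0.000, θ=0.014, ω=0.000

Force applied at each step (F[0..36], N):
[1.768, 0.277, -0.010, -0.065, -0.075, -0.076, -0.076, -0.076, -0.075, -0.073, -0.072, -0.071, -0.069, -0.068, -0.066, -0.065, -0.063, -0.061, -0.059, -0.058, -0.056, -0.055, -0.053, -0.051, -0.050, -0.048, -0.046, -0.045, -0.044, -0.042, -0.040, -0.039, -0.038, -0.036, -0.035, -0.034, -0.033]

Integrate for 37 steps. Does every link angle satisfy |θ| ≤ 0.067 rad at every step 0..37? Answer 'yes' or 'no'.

apply F[0]=+1.768 → step 1: x=0.001, v=0.051, θ=0.013, ω=-0.101
apply F[1]=+0.277 → step 2: x=0.002, v=0.056, θ=0.011, ω=-0.106
apply F[2]=-0.010 → step 3: x=0.003, v=0.053, θ=0.009, ω=-0.095
apply F[3]=-0.065 → step 4: x=0.004, v=0.048, θ=0.007, ω=-0.083
apply F[4]=-0.075 → step 5: x=0.005, v=0.044, θ=0.006, ω=-0.071
apply F[5]=-0.076 → step 6: x=0.005, v=0.040, θ=0.004, ω=-0.061
apply F[6]=-0.076 → step 7: x=0.006, v=0.037, θ=0.003, ω=-0.053
apply F[7]=-0.076 → step 8: x=0.007, v=0.034, θ=0.002, ω=-0.045
apply F[8]=-0.075 → step 9: x=0.008, v=0.031, θ=0.001, ω=-0.038
apply F[9]=-0.073 → step 10: x=0.008, v=0.028, θ=0.001, ω=-0.032
apply F[10]=-0.072 → step 11: x=0.009, v=0.026, θ=0.000, ω=-0.027
apply F[11]=-0.071 → step 12: x=0.009, v=0.024, θ=-0.000, ω=-0.023
apply F[12]=-0.069 → step 13: x=0.010, v=0.022, θ=-0.001, ω=-0.019
apply F[13]=-0.068 → step 14: x=0.010, v=0.020, θ=-0.001, ω=-0.016
apply F[14]=-0.066 → step 15: x=0.010, v=0.018, θ=-0.002, ω=-0.013
apply F[15]=-0.065 → step 16: x=0.011, v=0.017, θ=-0.002, ω=-0.011
apply F[16]=-0.063 → step 17: x=0.011, v=0.015, θ=-0.002, ω=-0.009
apply F[17]=-0.061 → step 18: x=0.011, v=0.014, θ=-0.002, ω=-0.007
apply F[18]=-0.059 → step 19: x=0.012, v=0.013, θ=-0.002, ω=-0.005
apply F[19]=-0.058 → step 20: x=0.012, v=0.012, θ=-0.002, ω=-0.004
apply F[20]=-0.056 → step 21: x=0.012, v=0.011, θ=-0.002, ω=-0.003
apply F[21]=-0.055 → step 22: x=0.012, v=0.010, θ=-0.002, ω=-0.002
apply F[22]=-0.053 → step 23: x=0.013, v=0.009, θ=-0.003, ω=-0.001
apply F[23]=-0.051 → step 24: x=0.013, v=0.008, θ=-0.003, ω=-0.000
apply F[24]=-0.050 → step 25: x=0.013, v=0.007, θ=-0.003, ω=0.000
apply F[25]=-0.048 → step 26: x=0.013, v=0.007, θ=-0.002, ω=0.001
apply F[26]=-0.046 → step 27: x=0.013, v=0.006, θ=-0.002, ω=0.001
apply F[27]=-0.045 → step 28: x=0.013, v=0.005, θ=-0.002, ω=0.002
apply F[28]=-0.044 → step 29: x=0.013, v=0.005, θ=-0.002, ω=0.002
apply F[29]=-0.042 → step 30: x=0.013, v=0.004, θ=-0.002, ω=0.002
apply F[30]=-0.040 → step 31: x=0.013, v=0.003, θ=-0.002, ω=0.002
apply F[31]=-0.039 → step 32: x=0.014, v=0.003, θ=-0.002, ω=0.003
apply F[32]=-0.038 → step 33: x=0.014, v=0.002, θ=-0.002, ω=0.003
apply F[33]=-0.036 → step 34: x=0.014, v=0.002, θ=-0.002, ω=0.003
apply F[34]=-0.035 → step 35: x=0.014, v=0.001, θ=-0.002, ω=0.003
apply F[35]=-0.034 → step 36: x=0.014, v=0.001, θ=-0.002, ω=0.003
apply F[36]=-0.033 → step 37: x=0.014, v=0.001, θ=-0.002, ω=0.003
Max |angle| over trajectory = 0.014 rad; bound = 0.067 → within bound.

Answer: yes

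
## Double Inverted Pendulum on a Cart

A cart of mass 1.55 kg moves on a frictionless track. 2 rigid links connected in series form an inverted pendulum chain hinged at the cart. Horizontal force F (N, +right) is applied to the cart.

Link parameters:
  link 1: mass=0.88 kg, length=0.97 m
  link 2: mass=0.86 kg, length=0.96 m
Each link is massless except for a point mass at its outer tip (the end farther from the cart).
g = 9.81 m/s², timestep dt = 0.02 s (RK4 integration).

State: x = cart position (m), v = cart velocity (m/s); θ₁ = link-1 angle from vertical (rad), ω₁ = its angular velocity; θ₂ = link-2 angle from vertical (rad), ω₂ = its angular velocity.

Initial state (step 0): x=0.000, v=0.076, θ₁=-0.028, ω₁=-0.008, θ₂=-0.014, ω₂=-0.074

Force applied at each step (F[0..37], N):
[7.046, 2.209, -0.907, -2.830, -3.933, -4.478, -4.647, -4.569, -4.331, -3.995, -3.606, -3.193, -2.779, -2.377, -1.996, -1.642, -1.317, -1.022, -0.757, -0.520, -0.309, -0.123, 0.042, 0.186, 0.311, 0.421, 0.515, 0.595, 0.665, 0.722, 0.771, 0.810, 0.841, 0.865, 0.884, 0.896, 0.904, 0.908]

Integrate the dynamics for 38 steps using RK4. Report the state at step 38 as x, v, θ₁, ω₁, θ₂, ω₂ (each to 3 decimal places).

Answer: x=-0.108, v=-0.155, θ₁=0.014, ω₁=0.035, θ₂=0.007, ω₂=0.037

Derivation:
apply F[0]=+7.046 → step 1: x=0.002, v=0.173, θ₁=-0.029, ω₁=-0.116, θ₂=-0.015, ω₂=-0.069
apply F[1]=+2.209 → step 2: x=0.006, v=0.208, θ₁=-0.032, ω₁=-0.162, θ₂=-0.017, ω₂=-0.063
apply F[2]=-0.907 → step 3: x=0.010, v=0.204, θ₁=-0.035, ω₁=-0.167, θ₂=-0.018, ω₂=-0.056
apply F[3]=-2.830 → step 4: x=0.014, v=0.176, θ₁=-0.038, ω₁=-0.149, θ₂=-0.019, ω₂=-0.049
apply F[4]=-3.933 → step 5: x=0.017, v=0.134, θ₁=-0.041, ω₁=-0.118, θ₂=-0.020, ω₂=-0.040
apply F[5]=-4.478 → step 6: x=0.019, v=0.085, θ₁=-0.043, ω₁=-0.081, θ₂=-0.021, ω₂=-0.031
apply F[6]=-4.647 → step 7: x=0.021, v=0.035, θ₁=-0.044, ω₁=-0.043, θ₂=-0.021, ω₂=-0.022
apply F[7]=-4.569 → step 8: x=0.021, v=-0.014, θ₁=-0.045, ω₁=-0.006, θ₂=-0.021, ω₂=-0.013
apply F[8]=-4.331 → step 9: x=0.020, v=-0.060, θ₁=-0.045, ω₁=0.028, θ₂=-0.022, ω₂=-0.003
apply F[9]=-3.995 → step 10: x=0.019, v=-0.102, θ₁=-0.044, ω₁=0.057, θ₂=-0.022, ω₂=0.006
apply F[10]=-3.606 → step 11: x=0.016, v=-0.139, θ₁=-0.042, ω₁=0.082, θ₂=-0.021, ω₂=0.015
apply F[11]=-3.193 → step 12: x=0.013, v=-0.171, θ₁=-0.041, ω₁=0.103, θ₂=-0.021, ω₂=0.023
apply F[12]=-2.779 → step 13: x=0.009, v=-0.198, θ₁=-0.038, ω₁=0.119, θ₂=-0.020, ω₂=0.031
apply F[13]=-2.377 → step 14: x=0.005, v=-0.220, θ₁=-0.036, ω₁=0.131, θ₂=-0.020, ω₂=0.038
apply F[14]=-1.996 → step 15: x=0.001, v=-0.238, θ₁=-0.033, ω₁=0.140, θ₂=-0.019, ω₂=0.044
apply F[15]=-1.642 → step 16: x=-0.004, v=-0.253, θ₁=-0.030, ω₁=0.146, θ₂=-0.018, ω₂=0.049
apply F[16]=-1.317 → step 17: x=-0.009, v=-0.263, θ₁=-0.027, ω₁=0.148, θ₂=-0.017, ω₂=0.054
apply F[17]=-1.022 → step 18: x=-0.015, v=-0.271, θ₁=-0.024, ω₁=0.149, θ₂=-0.016, ω₂=0.057
apply F[18]=-0.757 → step 19: x=-0.020, v=-0.276, θ₁=-0.021, ω₁=0.148, θ₂=-0.015, ω₂=0.061
apply F[19]=-0.520 → step 20: x=-0.026, v=-0.278, θ₁=-0.018, ω₁=0.145, θ₂=-0.013, ω₂=0.063
apply F[20]=-0.309 → step 21: x=-0.031, v=-0.278, θ₁=-0.016, ω₁=0.141, θ₂=-0.012, ω₂=0.065
apply F[21]=-0.123 → step 22: x=-0.037, v=-0.277, θ₁=-0.013, ω₁=0.136, θ₂=-0.011, ω₂=0.066
apply F[22]=+0.042 → step 23: x=-0.042, v=-0.273, θ₁=-0.010, ω₁=0.130, θ₂=-0.010, ω₂=0.066
apply F[23]=+0.186 → step 24: x=-0.048, v=-0.269, θ₁=-0.008, ω₁=0.124, θ₂=-0.008, ω₂=0.066
apply F[24]=+0.311 → step 25: x=-0.053, v=-0.264, θ₁=-0.005, ω₁=0.117, θ₂=-0.007, ω₂=0.066
apply F[25]=+0.421 → step 26: x=-0.058, v=-0.257, θ₁=-0.003, ω₁=0.110, θ₂=-0.006, ω₂=0.065
apply F[26]=+0.515 → step 27: x=-0.063, v=-0.250, θ₁=-0.001, ω₁=0.103, θ₂=-0.004, ω₂=0.064
apply F[27]=+0.595 → step 28: x=-0.068, v=-0.243, θ₁=0.001, ω₁=0.096, θ₂=-0.003, ω₂=0.062
apply F[28]=+0.665 → step 29: x=-0.073, v=-0.234, θ₁=0.003, ω₁=0.089, θ₂=-0.002, ω₂=0.060
apply F[29]=+0.722 → step 30: x=-0.078, v=-0.226, θ₁=0.005, ω₁=0.082, θ₂=-0.001, ω₂=0.058
apply F[30]=+0.771 → step 31: x=-0.082, v=-0.217, θ₁=0.006, ω₁=0.075, θ₂=0.000, ω₂=0.056
apply F[31]=+0.810 → step 32: x=-0.086, v=-0.208, θ₁=0.008, ω₁=0.069, θ₂=0.002, ω₂=0.053
apply F[32]=+0.841 → step 33: x=-0.090, v=-0.199, θ₁=0.009, ω₁=0.062, θ₂=0.003, ω₂=0.051
apply F[33]=+0.865 → step 34: x=-0.094, v=-0.190, θ₁=0.010, ω₁=0.056, θ₂=0.004, ω₂=0.048
apply F[34]=+0.884 → step 35: x=-0.098, v=-0.181, θ₁=0.011, ω₁=0.051, θ₂=0.005, ω₂=0.046
apply F[35]=+0.896 → step 36: x=-0.102, v=-0.172, θ₁=0.012, ω₁=0.045, θ₂=0.005, ω₂=0.043
apply F[36]=+0.904 → step 37: x=-0.105, v=-0.163, θ₁=0.013, ω₁=0.040, θ₂=0.006, ω₂=0.040
apply F[37]=+0.908 → step 38: x=-0.108, v=-0.155, θ₁=0.014, ω₁=0.035, θ₂=0.007, ω₂=0.037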